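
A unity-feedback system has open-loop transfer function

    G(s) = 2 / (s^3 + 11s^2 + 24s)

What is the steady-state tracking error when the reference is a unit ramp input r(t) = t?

e_ss = 12

G(s) has one pole at the origin.
This is a Type 1 system. Kv = lim_{s→0} s·G(s) = 2/24 = 1/12.
e_ss = 1/Kv = 1/(1/12) = 12.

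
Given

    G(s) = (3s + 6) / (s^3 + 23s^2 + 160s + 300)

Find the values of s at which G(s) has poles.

The poles are the roots of the denominator s^3 + 23s^2 + 160s + 300 = 0.
Trying s = -10: the polynomial evaluates to 0, so (s + 10) is a factor.
Dividing out leaves s^2 + 13s + 30 = 0.
Factoring the quadratic: (s + 10)(s + 3) = 0.

s = -10, -10, -3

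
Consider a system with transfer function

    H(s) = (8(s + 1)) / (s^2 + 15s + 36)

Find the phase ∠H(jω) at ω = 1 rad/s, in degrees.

At s = j1: numerator = 8 + j8, denominator = 35 + j15.
∠H = ∠num − ∠den = 45° − (23.199°) = 21.80°.

∠H(j1) ≈ 21.80°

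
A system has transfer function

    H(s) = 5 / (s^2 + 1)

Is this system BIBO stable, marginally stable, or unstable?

marginally stable

The denominator s^2 + 1 factors as (s^2 + 1), giving poles at s = ±j.
Since the simple pole(s) at s = j, -j lie on the jω-axis with none in the right half-plane, the system is marginally stable.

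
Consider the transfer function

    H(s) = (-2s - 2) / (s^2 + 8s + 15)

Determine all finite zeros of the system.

Set the numerator to zero: -2s - 2 = 0, i.e. -2·(s + 1) = 0.
So s = -1.

s = -1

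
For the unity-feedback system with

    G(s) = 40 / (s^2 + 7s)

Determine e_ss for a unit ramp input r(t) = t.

G(s) has one pole at the origin.
This is a Type 1 system. Kv = lim_{s→0} s·G(s) = 40/7.
e_ss = 1/Kv = 1/(40/7) = 7/40 ≈ 0.1750.

e_ss = 0.1750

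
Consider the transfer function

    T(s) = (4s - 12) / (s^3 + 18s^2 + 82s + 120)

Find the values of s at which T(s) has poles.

The poles are the roots of the denominator s^3 + 18s^2 + 82s + 120 = 0.
Trying s = -12: the polynomial evaluates to 0, so (s + 12) is a factor.
Dividing out leaves s^2 + 6s + 10 = 0.
The quadratic formula then gives s = -3 ± 1j.

s = -3 + j, -3 - j, -12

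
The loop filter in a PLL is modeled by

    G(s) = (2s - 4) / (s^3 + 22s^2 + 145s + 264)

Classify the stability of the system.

stable

The denominator s^3 + 22s^2 + 145s + 264 factors as (s + 8)(s + 11)(s + 3), giving poles at s = -8, -11, -3.
Since all poles lie strictly in the left half-plane, the system is stable.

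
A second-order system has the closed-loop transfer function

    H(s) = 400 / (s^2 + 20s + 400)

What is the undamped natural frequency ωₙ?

Compare the denominator to the standard form s^2 + 2ζωₙs + ωₙ².
ωₙ² = 400, so ωₙ = 20 rad/s.

ωₙ = 20 rad/s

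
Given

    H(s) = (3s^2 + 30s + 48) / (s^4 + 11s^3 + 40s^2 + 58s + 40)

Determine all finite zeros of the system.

Set the numerator to zero: 3s^2 + 30s + 48 = 0, i.e. 3·(s^2 + 10s + 16) = 0.
Factoring: (s + 2)(s + 8) = 0.

s = -2, -8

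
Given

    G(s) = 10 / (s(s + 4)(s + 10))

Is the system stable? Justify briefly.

The poles can be read from the denominator factors: s = 0, -4, -10.
Since the simple pole(s) at s = 0 lie on the jω-axis with none in the right half-plane, the system is marginally stable.

marginally stable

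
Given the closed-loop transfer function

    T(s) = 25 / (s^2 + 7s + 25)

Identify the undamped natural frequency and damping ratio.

ωₙ = 5 rad/s, ζ = 0.7

Compare the denominator to the standard form s^2 + 2ζωₙs + ωₙ².
ωₙ² = 25, so ωₙ = 5 rad/s.
2ζωₙ = 7, so ζ = 7/(2·5) = 0.7.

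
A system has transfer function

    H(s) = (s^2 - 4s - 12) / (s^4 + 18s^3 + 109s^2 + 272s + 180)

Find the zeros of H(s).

Set the numerator to zero: s^2 - 4s - 12 = 0.
Factoring: (s + 2)(s - 6) = 0.

s = -2, 6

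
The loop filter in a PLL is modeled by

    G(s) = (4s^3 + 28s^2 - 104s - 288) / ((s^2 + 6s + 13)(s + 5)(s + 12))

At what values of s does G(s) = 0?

s = -9, 4, -2

Set the numerator to zero: 4s^3 + 28s^2 - 104s - 288 = 0, i.e. 4·(s^3 + 7s^2 - 26s - 72) = 0.
Factoring: (s + 9)(s - 4)(s + 2) = 0.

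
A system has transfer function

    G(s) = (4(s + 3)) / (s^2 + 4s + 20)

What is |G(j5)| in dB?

Substitute s = j5: numerator = 12 + j20, denominator = -5 + j20.
|G(j5)| = |12 + j20| / |-5 + j20| = 23.324 / 20.616 ≈ 1.131.
In decibels: 20·log₁₀(1.131) ≈ 1.07 dB.

|G(j5)|_dB ≈ 1.07 dB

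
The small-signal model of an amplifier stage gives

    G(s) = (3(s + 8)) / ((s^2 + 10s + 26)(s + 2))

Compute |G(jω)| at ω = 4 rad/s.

Substitute s = j4: numerator = 24 + j12, denominator = -140 + j120.
|G(j4)| = |24 + j12| / |-140 + j120| = 26.833 / 184.39 ≈ 0.1455.

|G(j4)| ≈ 0.1455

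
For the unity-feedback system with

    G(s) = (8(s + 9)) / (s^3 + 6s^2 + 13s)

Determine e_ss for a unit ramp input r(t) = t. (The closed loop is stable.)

G(s) has one pole at the origin.
This is a Type 1 system. Kv = lim_{s→0} s·G(s) = 72/13.
e_ss = 1/Kv = 1/(72/13) = 13/72 ≈ 0.1806.

e_ss = 0.1806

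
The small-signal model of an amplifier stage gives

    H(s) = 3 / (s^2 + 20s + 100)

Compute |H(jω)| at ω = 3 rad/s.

|H(j3)| ≈ 0.02752

Substitute s = j3: numerator = 3, denominator = 91 + j60.
|H(j3)| = |3| / |91 + j60| = 3 / 109 ≈ 0.02752.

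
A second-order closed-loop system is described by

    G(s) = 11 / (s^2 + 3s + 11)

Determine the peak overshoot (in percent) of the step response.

%OS ≈ 20.3%

Comparing s^2 + 3s + 11 to s^2 + 2ζωₙs + ωₙ²: ωₙ = √11 ≈ 3.317 rad/s and ζ = 3/(2·√11) ≈ 0.4523.
%OS = 100·exp(−πζ/√(1−ζ²)) = 100·exp(−π·0.4523/√(1−0.4523²)) ≈ 20.3%.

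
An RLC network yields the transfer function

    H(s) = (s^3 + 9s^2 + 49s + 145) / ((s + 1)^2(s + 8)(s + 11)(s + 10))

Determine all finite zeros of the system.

Set the numerator to zero: s^3 + 9s^2 + 49s + 145 = 0.
Factoring: (s^2 + 4s + 29)(s + 5) = 0.

s = -2 ± 5j, -5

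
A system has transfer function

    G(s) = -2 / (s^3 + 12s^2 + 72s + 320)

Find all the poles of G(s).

s = -2 ± 6j, -8

The poles are the roots of the denominator s^3 + 12s^2 + 72s + 320 = 0.
Trying s = -8: the polynomial evaluates to 0, so (s + 8) is a factor.
Dividing out leaves s^2 + 4s + 40 = 0.
The quadratic formula then gives s = -2 ± 6j.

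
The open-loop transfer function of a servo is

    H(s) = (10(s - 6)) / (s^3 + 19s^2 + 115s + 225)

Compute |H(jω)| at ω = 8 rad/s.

|H(j8)| ≈ 0.09331

Substitute s = j8: numerator = -60 + j80, denominator = -991 + j408.
|H(j8)| = |-60 + j80| / |-991 + j408| = 100 / 1071.7 ≈ 0.09331.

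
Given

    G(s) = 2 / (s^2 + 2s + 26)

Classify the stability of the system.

The denominator s^2 + 2s + 26 factors as (s^2 + 2s + 26), giving poles at s = -1 + 5j, -1 - 5j.
Since all poles lie strictly in the left half-plane, the system is stable.

stable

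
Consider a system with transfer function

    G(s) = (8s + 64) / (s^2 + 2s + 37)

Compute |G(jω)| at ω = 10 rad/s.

|G(j10)| ≈ 1.550

Substitute s = j10: numerator = 64 + j80, denominator = -63 + j20.
|G(j10)| = |64 + j80| / |-63 + j20| = 102.45 / 66.098 ≈ 1.550.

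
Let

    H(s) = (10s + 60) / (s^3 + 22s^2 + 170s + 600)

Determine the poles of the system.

The poles are the roots of the denominator s^3 + 22s^2 + 170s + 600 = 0.
Trying s = -12: the polynomial evaluates to 0, so (s + 12) is a factor.
Dividing out leaves s^2 + 10s + 50 = 0.
The quadratic formula then gives s = -5 ± 5j.

s = -5 ± 5j, -12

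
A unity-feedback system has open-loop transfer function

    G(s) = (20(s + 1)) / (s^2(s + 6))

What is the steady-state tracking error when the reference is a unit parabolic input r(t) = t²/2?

e_ss = 0.3000

G(s) has 2 poles at the origin.
This is a Type 2 system. Ka = lim_{s→0} s^2·G(s) = 20/6 = 10/3.
e_ss = 1/Ka = 1/(10/3) = 3/10 ≈ 0.3000.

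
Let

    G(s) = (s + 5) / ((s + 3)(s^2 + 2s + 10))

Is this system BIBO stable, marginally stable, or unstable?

The poles can be read from the denominator factors: s = -3, -1 + 3j, -1 - 3j.
Since all poles lie strictly in the left half-plane, the system is stable.

stable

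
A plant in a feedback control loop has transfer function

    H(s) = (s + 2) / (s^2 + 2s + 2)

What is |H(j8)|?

|H(j8)| ≈ 0.1288

Substitute s = j8: numerator = 2 + j8, denominator = -62 + j16.
|H(j8)| = |2 + j8| / |-62 + j16| = 8.2462 / 64.031 ≈ 0.1288.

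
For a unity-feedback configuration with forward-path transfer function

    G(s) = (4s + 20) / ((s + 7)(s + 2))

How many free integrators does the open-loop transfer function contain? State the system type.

The denominator has no factor of s at the origin — no free integrator — so this is a Type 0 system.

Type 0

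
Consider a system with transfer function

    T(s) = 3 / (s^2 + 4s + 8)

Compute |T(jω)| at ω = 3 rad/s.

|T(j3)| ≈ 0.2491

Substitute s = j3: numerator = 3, denominator = -1 + j12.
|T(j3)| = |3| / |-1 + j12| = 3 / 12.042 ≈ 0.2491.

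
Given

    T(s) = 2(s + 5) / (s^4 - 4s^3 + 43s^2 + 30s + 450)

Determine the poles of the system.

The poles are the roots of the denominator s^4 - 4s^3 + 43s^2 + 30s + 450 = 0.
No real roots exist; factor into two real quadratics: (s^2 + 2s + 10)(s^2 - 6s + 45) = 0.
Each quadratic gives a conjugate pair via the quadratic formula.

s = -1 ± 3j, 3 ± 6j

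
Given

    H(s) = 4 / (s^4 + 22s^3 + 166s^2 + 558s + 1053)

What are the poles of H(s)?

s = -9, -2 ± 3j, -9

The poles are the roots of the denominator s^4 + 22s^3 + 166s^2 + 558s + 1053 = 0.
Trying s = -9: the polynomial evaluates to 0, so (s + 9) is a factor.
Dividing out leaves s^3 + 13s^2 + 49s + 117 = 0.
This factors further as (s^2 + 4s + 13)(s + 9) = 0.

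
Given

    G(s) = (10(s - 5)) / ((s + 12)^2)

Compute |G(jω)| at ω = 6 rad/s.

|G(j6)| ≈ 0.4339

Substitute s = j6: numerator = -50 + j60, denominator = 108 + j144.
|G(j6)| = |-50 + j60| / |108 + j144| = 78.102 / 180 ≈ 0.4339.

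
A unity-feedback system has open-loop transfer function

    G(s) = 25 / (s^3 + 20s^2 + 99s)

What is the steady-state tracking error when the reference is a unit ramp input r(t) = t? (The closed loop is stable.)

G(s) has one pole at the origin.
This is a Type 1 system. Kv = lim_{s→0} s·G(s) = 25/99.
e_ss = 1/Kv = 1/(25/99) = 99/25 ≈ 3.960.

e_ss = 3.960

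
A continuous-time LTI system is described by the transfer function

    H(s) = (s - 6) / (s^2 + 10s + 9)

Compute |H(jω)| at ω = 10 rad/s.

|H(j10)| ≈ 0.08625

Substitute s = j10: numerator = -6 + j10, denominator = -91 + j100.
|H(j10)| = |-6 + j10| / |-91 + j100| = 11.662 / 135.21 ≈ 0.08625.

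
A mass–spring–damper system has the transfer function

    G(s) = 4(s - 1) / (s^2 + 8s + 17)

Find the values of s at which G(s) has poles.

The poles are the roots of the denominator s^2 + 8s + 17 = 0.
Using the quadratic formula: s = (-8 ± √(-4))/2 = -4 ± 1j.

s = -4 + j, -4 - j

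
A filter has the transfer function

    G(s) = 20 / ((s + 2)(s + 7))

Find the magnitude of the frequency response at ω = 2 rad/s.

|G(j2)| ≈ 0.9713

Substitute s = j2: numerator = 20, denominator = 10 + j18.
|G(j2)| = |20| / |10 + j18| = 20 / 20.591 ≈ 0.9713.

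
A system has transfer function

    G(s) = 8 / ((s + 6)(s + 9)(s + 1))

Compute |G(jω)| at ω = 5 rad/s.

|G(j5)| ≈ 0.01951

Substitute s = j5: numerator = 8, denominator = -346 + j220.
|G(j5)| = |8| / |-346 + j220| = 8 / 410.02 ≈ 0.01951.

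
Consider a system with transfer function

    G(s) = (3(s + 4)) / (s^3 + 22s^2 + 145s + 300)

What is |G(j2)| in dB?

Substitute s = j2: numerator = 12 + j6, denominator = 212 + j282.
|G(j2)| = |12 + j6| / |212 + j282| = 13.416 / 352.80 ≈ 0.03803.
In decibels: 20·log₁₀(0.03803) ≈ -28.4 dB.

|G(j2)|_dB ≈ -28.4 dB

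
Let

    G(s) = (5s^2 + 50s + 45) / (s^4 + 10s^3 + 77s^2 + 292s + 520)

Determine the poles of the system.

The poles are the roots of the denominator s^4 + 10s^3 + 77s^2 + 292s + 520 = 0.
No real roots exist; factor into two real quadratics: (s^2 + 6s + 13)(s^2 + 4s + 40) = 0.
Each quadratic gives a conjugate pair via the quadratic formula.

s = -3 ± 2j, -2 ± 6j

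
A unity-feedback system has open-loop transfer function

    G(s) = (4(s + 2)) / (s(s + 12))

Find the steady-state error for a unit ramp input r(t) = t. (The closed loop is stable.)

e_ss = 1.500

G(s) has one pole at the origin.
This is a Type 1 system. Kv = lim_{s→0} s·G(s) = 8/12 = 2/3.
e_ss = 1/Kv = 1/(2/3) = 3/2 ≈ 1.500.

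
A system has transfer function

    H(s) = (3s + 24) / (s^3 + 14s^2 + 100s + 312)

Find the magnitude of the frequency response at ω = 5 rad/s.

|H(j5)| ≈ 0.07509

Substitute s = j5: numerator = 24 + j15, denominator = -38 + j375.
|H(j5)| = |24 + j15| / |-38 + j375| = 28.302 / 376.92 ≈ 0.07509.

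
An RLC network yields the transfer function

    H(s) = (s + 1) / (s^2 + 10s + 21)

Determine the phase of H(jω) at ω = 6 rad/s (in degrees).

At s = j6: numerator = 1 + j6, denominator = -15 + j60.
∠H = ∠num − ∠den = 80.538° − (104.04°) = -23.50°.

∠H(j6) ≈ -23.50°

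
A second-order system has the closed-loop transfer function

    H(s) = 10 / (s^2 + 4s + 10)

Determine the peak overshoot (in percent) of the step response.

Comparing s^2 + 4s + 10 to s^2 + 2ζωₙs + ωₙ²: ωₙ = √10 ≈ 3.162 rad/s and ζ = 4/(2·√10) ≈ 0.6325.
%OS = 100·exp(−πζ/√(1−ζ²)) = 100·exp(−π·0.6325/√(1−0.6325²)) ≈ 7.69%.

%OS ≈ 7.69%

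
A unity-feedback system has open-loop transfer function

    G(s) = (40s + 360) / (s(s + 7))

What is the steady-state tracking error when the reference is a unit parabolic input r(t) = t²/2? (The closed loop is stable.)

e_ss = ∞

G(s) has one pole at the origin.
This is a Type 1 system; Ka = lim_{s→0} s^2·G(s) = 0, so the steady-state error for a parabola input is infinite.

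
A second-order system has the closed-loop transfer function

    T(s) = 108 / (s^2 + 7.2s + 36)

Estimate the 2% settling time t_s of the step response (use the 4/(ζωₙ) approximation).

Comparing s^2 + 7.2s + 36 to s^2 + 2ζωₙs + ωₙ²: ωₙ = 6 rad/s and ζ = 7.2/(2·6) = 0.6.
ζωₙ = 7.2/2 = 3.6, so t_s ≈ 4/(ζωₙ) = 4/3.6 ≈ 1.111 s.

t_s ≈ 1.111 s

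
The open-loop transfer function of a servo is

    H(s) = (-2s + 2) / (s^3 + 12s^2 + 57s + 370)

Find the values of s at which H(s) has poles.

The poles are the roots of the denominator s^3 + 12s^2 + 57s + 370 = 0.
Trying s = -10: the polynomial evaluates to 0, so (s + 10) is a factor.
Dividing out leaves s^2 + 2s + 37 = 0.
The quadratic formula then gives s = -1 ± 6j.

s = -1 ± 6j, -10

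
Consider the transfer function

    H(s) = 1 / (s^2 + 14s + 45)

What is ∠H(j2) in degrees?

At s = j2: numerator = 1, denominator = 41 + j28.
∠H = ∠num − ∠den = 0° − (34.330°) = -34.33°.

∠H(j2) ≈ -34.33°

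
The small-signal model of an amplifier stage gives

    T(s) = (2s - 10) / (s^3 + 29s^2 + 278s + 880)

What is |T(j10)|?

Substitute s = j10: numerator = -10 + j20, denominator = -2020 + j1780.
|T(j10)| = |-10 + j20| / |-2020 + j1780| = 22.361 / 2692.4 ≈ 0.008305.

|T(j10)| ≈ 0.008305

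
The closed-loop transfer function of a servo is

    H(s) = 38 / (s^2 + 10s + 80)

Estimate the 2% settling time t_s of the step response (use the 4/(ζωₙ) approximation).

t_s ≈ 0.8000 s

Comparing s^2 + 10s + 80 to s^2 + 2ζωₙs + ωₙ²: ωₙ = √80 ≈ 8.944 rad/s and ζ = 10/(2·√80) ≈ 0.5590.
ζωₙ = 10/2 = 5, so t_s ≈ 4/(ζωₙ) = 4/5 = 0.8000 s.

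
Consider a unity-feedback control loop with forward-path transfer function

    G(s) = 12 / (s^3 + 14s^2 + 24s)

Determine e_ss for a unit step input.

G(s) has one pole at the origin.
This is a Type 1 system; for a step input the steady-state error is zero.

e_ss = 0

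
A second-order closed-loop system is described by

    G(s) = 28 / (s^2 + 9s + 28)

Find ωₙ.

ωₙ ≈ 5.292 rad/s

Compare the denominator to the standard form s^2 + 2ζωₙs + ωₙ².
ωₙ² = 28, so ωₙ = √28 ≈ 5.292 rad/s.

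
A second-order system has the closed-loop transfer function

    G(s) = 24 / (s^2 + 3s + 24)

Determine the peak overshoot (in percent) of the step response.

%OS ≈ 36.4%

Comparing s^2 + 3s + 24 to s^2 + 2ζωₙs + ωₙ²: ωₙ = √24 ≈ 4.899 rad/s and ζ = 3/(2·√24) ≈ 0.3062.
%OS = 100·exp(−πζ/√(1−ζ²)) = 100·exp(−π·0.3062/√(1−0.3062²)) ≈ 36.4%.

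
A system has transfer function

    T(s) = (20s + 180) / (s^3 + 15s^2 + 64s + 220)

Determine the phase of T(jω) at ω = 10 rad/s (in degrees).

At s = j10: numerator = 180 + j200, denominator = -1280 - j360.
∠T = ∠num − ∠den = 48.013° − (-164.29°) = 212.3°, which wraps to -147.7°.

∠T(j10) ≈ -147.7°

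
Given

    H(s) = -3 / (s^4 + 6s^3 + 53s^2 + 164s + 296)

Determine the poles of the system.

s = -1 ± 6j, -2 ± 2j

The poles are the roots of the denominator s^4 + 6s^3 + 53s^2 + 164s + 296 = 0.
No real roots exist; factor into two real quadratics: (s^2 + 2s + 37)(s^2 + 4s + 8) = 0.
Each quadratic gives a conjugate pair via the quadratic formula.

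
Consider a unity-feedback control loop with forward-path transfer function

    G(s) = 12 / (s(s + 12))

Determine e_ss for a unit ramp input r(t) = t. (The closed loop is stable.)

e_ss = 1

G(s) has one pole at the origin.
This is a Type 1 system. Kv = lim_{s→0} s·G(s) = 12/12 = 1.
e_ss = 1/Kv = 1/(1) = 1.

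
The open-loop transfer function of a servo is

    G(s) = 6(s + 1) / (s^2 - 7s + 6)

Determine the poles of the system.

s = 6, 1

The poles are the roots of the denominator s^2 - 7s + 6 = 0.
Factoring: (s - 6)(s - 1) = 0, so s = 6 and s = 1.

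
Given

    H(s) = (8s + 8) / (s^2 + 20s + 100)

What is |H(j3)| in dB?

Substitute s = j3: numerator = 8 + j24, denominator = 91 + j60.
|H(j3)| = |8 + j24| / |91 + j60| = 25.298 / 109 ≈ 0.2321.
In decibels: 20·log₁₀(0.2321) ≈ -12.7 dB.

|H(j3)|_dB ≈ -12.7 dB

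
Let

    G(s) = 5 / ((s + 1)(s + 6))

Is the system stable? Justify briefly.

stable

The poles can be read from the denominator factors: s = -1, -6.
Since all poles lie strictly in the left half-plane, the system is stable.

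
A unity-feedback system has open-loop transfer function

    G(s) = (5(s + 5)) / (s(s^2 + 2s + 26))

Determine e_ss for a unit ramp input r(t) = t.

G(s) has one pole at the origin.
This is a Type 1 system. Kv = lim_{s→0} s·G(s) = 25/26.
e_ss = 1/Kv = 1/(25/26) = 26/25 ≈ 1.040.

e_ss = 1.040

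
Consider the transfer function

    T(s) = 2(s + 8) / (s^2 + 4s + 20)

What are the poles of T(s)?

s = -2 + 4j, -2 - 4j

The poles are the roots of the denominator s^2 + 4s + 20 = 0.
Using the quadratic formula: s = (-4 ± √(-64))/2 = -2 ± 4j.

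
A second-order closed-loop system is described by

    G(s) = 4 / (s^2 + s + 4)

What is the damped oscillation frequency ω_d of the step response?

Comparing s^2 + s + 4 to s^2 + 2ζωₙs + ωₙ²: ωₙ = 2 rad/s and ζ = 1/(2·2) = 0.25.
ζωₙ = 1/2 = 0.5, so ω_d = ωₙ√(1−ζ²) = √(ωₙ² − (ζωₙ)²) = √(4 − 0.5²) = √3.75 ≈ 1.936 rad/s.

ω_d ≈ 1.936 rad/s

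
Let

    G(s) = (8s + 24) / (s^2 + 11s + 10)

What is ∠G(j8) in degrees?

∠G(j8) ≈ -52.09°

At s = j8: numerator = 24 + j64, denominator = -54 + j88.
∠G = ∠num − ∠den = 69.444° − (121.53°) = -52.09°.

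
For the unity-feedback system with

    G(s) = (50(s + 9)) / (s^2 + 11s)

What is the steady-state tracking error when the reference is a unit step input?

e_ss = 0

G(s) has one pole at the origin.
This is a Type 1 system; for a step input the steady-state error is zero.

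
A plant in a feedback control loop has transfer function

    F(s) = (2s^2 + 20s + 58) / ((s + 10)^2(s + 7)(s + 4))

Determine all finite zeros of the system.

Set the numerator to zero: 2s^2 + 20s + 58 = 0, i.e. 2·(s^2 + 10s + 29) = 0.
Factoring: (s^2 + 10s + 29) = 0.

s = -5 ± 2j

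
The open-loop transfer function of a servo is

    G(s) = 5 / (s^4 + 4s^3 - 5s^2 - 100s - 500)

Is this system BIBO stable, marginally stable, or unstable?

The denominator s^4 + 4s^3 - 5s^2 - 100s - 500 factors as (s + 5)(s^2 + 4s + 20)(s - 5), giving poles at s = -5, -2 ± 4j, 5.
Since the pole(s) at s = 5 lie in the right half-plane, the system is unstable.

unstable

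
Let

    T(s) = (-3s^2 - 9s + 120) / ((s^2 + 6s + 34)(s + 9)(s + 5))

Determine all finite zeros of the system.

s = 5, -8

Set the numerator to zero: -3s^2 - 9s + 120 = 0, i.e. -3·(s^2 + 3s - 40) = 0.
Factoring: (s - 5)(s + 8) = 0.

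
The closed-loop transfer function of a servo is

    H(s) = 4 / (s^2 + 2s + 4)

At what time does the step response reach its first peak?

Comparing s^2 + 2s + 4 to s^2 + 2ζωₙs + ωₙ²: ωₙ = 2 rad/s and ζ = 2/(2·2) = 0.5.
ζωₙ = 2/2 = 1, so ω_d = ωₙ√(1−ζ²) = √(ωₙ² − (ζωₙ)²) = √(4 − 1²) = √3 ≈ 1.732 rad/s.
t_p = π/ω_d = π/1.732 ≈ 1.814 s.

t_p ≈ 1.814 s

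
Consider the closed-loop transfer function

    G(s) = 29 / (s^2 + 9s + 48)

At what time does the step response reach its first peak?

t_p ≈ 0.5964 s

Comparing s^2 + 9s + 48 to s^2 + 2ζωₙs + ωₙ²: ωₙ = √48 ≈ 6.928 rad/s and ζ = 9/(2·√48) ≈ 0.6495.
ζωₙ = 9/2 = 4.5, so ω_d = ωₙ√(1−ζ²) = √(ωₙ² − (ζωₙ)²) = √(48 − 4.5²) = √27.75 ≈ 5.268 rad/s.
t_p = π/ω_d = π/5.268 ≈ 0.5964 s.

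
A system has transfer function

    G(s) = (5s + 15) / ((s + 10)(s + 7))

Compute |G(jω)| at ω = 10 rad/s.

Substitute s = j10: numerator = 15 + j50, denominator = -30 + j170.
|G(j10)| = |15 + j50| / |-30 + j170| = 52.202 / 172.63 ≈ 0.3024.

|G(j10)| ≈ 0.3024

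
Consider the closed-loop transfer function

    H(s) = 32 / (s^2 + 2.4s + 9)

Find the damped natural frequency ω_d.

ω_d ≈ 2.750 rad/s

Comparing s^2 + 2.4s + 9 to s^2 + 2ζωₙs + ωₙ²: ωₙ = 3 rad/s and ζ = 2.4/(2·3) = 0.4.
ζωₙ = 2.4/2 = 1.2, so ω_d = ωₙ√(1−ζ²) = √(ωₙ² − (ζωₙ)²) = √(9 − 1.2²) = √7.56 ≈ 2.750 rad/s.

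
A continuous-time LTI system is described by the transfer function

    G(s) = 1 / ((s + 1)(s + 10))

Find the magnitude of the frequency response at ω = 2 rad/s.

Substitute s = j2: numerator = 1, denominator = 6 + j22.
|G(j2)| = |1| / |6 + j22| = 1 / 22.804 ≈ 0.04385.

|G(j2)| ≈ 0.04385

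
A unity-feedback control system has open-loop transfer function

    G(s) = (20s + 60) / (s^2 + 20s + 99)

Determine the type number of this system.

The denominator has no factor of s at the origin — no free integrator — so this is a Type 0 system.

Type 0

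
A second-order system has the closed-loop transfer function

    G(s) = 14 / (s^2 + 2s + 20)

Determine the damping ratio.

ζ ≈ 0.2236

Compare the denominator to the standard form s^2 + 2ζωₙs + ωₙ².
ωₙ² = 20, so ωₙ = √20 ≈ 4.472 rad/s.
2ζωₙ = 2, so ζ = 2/(2·√20) ≈ 0.2236.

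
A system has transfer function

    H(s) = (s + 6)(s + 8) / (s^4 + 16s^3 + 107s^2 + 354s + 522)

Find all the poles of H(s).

The poles are the roots of the denominator s^4 + 16s^3 + 107s^2 + 354s + 522 = 0.
No real roots exist; factor into two real quadratics: (s^2 + 10s + 29)(s^2 + 6s + 18) = 0.
Each quadratic gives a conjugate pair via the quadratic formula.

s = -5 + 2j, -5 - 2j, -3 + 3j, -3 - 3j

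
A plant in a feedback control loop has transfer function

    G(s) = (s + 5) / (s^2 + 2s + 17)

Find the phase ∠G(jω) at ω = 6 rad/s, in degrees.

∠G(j6) ≈ -97.53°

At s = j6: numerator = 5 + j6, denominator = -19 + j12.
∠G = ∠num − ∠den = 50.194° − (147.72°) = -97.53°.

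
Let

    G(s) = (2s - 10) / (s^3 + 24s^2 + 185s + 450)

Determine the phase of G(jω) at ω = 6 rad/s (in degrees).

∠G(j6) ≈ 14.96°

At s = j6: numerator = -10 + j12, denominator = -414 + j894.
∠G = ∠num − ∠den = 129.81° − (114.85°) = 14.96°.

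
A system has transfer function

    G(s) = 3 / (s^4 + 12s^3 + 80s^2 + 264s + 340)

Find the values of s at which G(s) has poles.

The poles are the roots of the denominator s^4 + 12s^3 + 80s^2 + 264s + 340 = 0.
No real roots exist; factor into two real quadratics: (s^2 + 6s + 34)(s^2 + 6s + 10) = 0.
Each quadratic gives a conjugate pair via the quadratic formula.

s = -3 ± 5j, -3 ± j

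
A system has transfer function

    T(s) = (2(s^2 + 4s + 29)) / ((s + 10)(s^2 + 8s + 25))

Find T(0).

At s = 0 each factor (s + a) contributes a and each (s^2 + bs + c) contributes c.
T(0) = 2·(29) / ((10) · (25)) = 58/250 = 29/125.

T(0) = 29/125 ≈ 0.2320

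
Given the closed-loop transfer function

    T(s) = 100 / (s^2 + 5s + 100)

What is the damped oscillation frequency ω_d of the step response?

Comparing s^2 + 5s + 100 to s^2 + 2ζωₙs + ωₙ²: ωₙ = 10 rad/s and ζ = 5/(2·10) = 0.25.
ζωₙ = 5/2 = 2.5, so ω_d = ωₙ√(1−ζ²) = √(ωₙ² − (ζωₙ)²) = √(100 − 2.5²) = √93.75 ≈ 9.682 rad/s.

ω_d ≈ 9.682 rad/s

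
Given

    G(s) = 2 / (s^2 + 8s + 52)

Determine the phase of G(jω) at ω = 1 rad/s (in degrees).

At s = j1: numerator = 2, denominator = 51 + j8.
∠G = ∠num − ∠den = 0° − (8.9149°) = -8.915°.

∠G(j1) ≈ -8.915°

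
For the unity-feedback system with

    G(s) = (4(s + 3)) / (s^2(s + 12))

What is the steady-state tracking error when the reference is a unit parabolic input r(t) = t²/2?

G(s) has 2 poles at the origin.
This is a Type 2 system. Ka = lim_{s→0} s^2·G(s) = 12/12 = 1.
e_ss = 1/Ka = 1/(1) = 1.

e_ss = 1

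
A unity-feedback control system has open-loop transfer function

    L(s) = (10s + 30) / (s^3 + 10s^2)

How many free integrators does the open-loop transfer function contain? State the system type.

Type 2

Factor s from the denominator: s^3 + 10s^2 = s^2·(s + 10).
There are 2 poles at the origin, so the system is Type 2.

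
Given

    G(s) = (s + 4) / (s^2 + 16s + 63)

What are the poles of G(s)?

The poles are the roots of the denominator s^2 + 16s + 63 = 0.
Factoring: (s + 9)(s + 7) = 0, so s = -9 and s = -7.

s = -9, -7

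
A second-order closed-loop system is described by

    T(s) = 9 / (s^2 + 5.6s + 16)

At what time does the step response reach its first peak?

Comparing s^2 + 5.6s + 16 to s^2 + 2ζωₙs + ωₙ²: ωₙ = 4 rad/s and ζ = 5.6/(2·4) = 0.7.
ζωₙ = 5.6/2 = 2.8, so ω_d = ωₙ√(1−ζ²) = √(ωₙ² − (ζωₙ)²) = √(16 − 2.8²) = √8.16 ≈ 2.857 rad/s.
t_p = π/ω_d = π/2.857 ≈ 1.100 s.

t_p ≈ 1.100 s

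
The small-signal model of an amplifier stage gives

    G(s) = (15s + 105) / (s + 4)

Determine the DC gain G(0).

Set s = 0: G(0) = (105) / (4) = 105/4.

G(0) = 105/4 ≈ 26.25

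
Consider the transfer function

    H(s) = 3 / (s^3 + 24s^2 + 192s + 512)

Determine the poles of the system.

s = -8, -8, -8

The poles are the roots of the denominator s^3 + 24s^2 + 192s + 512 = 0.
Trying s = -8: the polynomial evaluates to 0, so (s + 8) is a factor.
Dividing out leaves s^2 + 16s + 64 = 0.
Factoring the quadratic: (s + 8)^2 = 0.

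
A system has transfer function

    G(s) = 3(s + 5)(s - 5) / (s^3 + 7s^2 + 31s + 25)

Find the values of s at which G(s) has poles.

s = -3 + 4j, -3 - 4j, -1

The poles are the roots of the denominator s^3 + 7s^2 + 31s + 25 = 0.
Trying s = -1: the polynomial evaluates to 0, so (s + 1) is a factor.
Dividing out leaves s^2 + 6s + 25 = 0.
The quadratic formula then gives s = -3 ± 4j.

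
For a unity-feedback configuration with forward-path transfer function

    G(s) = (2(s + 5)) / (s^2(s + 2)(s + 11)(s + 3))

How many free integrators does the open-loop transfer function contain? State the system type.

Type 2

The denominator has 2 factors of s at the origin (free integrators), so this is a Type 2 system.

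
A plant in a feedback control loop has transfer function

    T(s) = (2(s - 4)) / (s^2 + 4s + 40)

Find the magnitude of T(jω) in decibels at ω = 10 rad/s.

Substitute s = j10: numerator = -8 + j20, denominator = -60 + j40.
|T(j10)| = |-8 + j20| / |-60 + j40| = 21.541 / 72.111 ≈ 0.2987.
In decibels: 20·log₁₀(0.2987) ≈ -10.5 dB.

|T(j10)|_dB ≈ -10.5 dB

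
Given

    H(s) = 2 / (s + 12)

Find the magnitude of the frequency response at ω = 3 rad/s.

Substitute s = j3: numerator = 2, denominator = 12 + j3.
|H(j3)| = |2| / |12 + j3| = 2 / 12.369 ≈ 0.1617.

|H(j3)| ≈ 0.1617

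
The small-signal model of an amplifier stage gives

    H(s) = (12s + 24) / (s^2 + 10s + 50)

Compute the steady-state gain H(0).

Set s = 0: H(0) = (24) / (50) = 12/25.

H(0) = 12/25 ≈ 0.4800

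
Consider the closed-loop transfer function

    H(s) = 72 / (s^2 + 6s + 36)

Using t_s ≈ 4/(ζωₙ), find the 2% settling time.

t_s ≈ 1.333 s

Comparing s^2 + 6s + 36 to s^2 + 2ζωₙs + ωₙ²: ωₙ = 6 rad/s and ζ = 6/(2·6) = 0.5.
ζωₙ = 6/2 = 3, so t_s ≈ 4/(ζωₙ) = 4/3 ≈ 1.333 s.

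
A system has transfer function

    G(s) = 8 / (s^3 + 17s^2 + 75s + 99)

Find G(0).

G(0) = 8/99 ≈ 0.08081

Set s = 0: G(0) = (8) / (99) = 8/99.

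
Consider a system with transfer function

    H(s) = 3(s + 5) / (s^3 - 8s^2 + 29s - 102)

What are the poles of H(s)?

The poles are the roots of the denominator s^3 - 8s^2 + 29s - 102 = 0.
Trying s = 6: the polynomial evaluates to 0, so (s - 6) is a factor.
Dividing out leaves s^2 - 2s + 17 = 0.
The quadratic formula then gives s = 1 ± 4j.

s = 1 + 4j, 1 - 4j, 6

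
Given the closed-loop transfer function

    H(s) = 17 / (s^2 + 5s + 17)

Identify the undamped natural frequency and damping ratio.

Compare the denominator to the standard form s^2 + 2ζωₙs + ωₙ².
ωₙ² = 17, so ωₙ = √17 ≈ 4.123 rad/s.
2ζωₙ = 5, so ζ = 5/(2·√17) ≈ 0.6063.

ωₙ ≈ 4.123 rad/s, ζ ≈ 0.6063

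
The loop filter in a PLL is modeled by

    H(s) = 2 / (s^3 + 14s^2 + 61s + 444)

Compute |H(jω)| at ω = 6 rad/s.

Substitute s = j6: numerator = 2, denominator = -60 + j150.
|H(j6)| = |2| / |-60 + j150| = 2 / 161.55 ≈ 0.01238.

|H(j6)| ≈ 0.01238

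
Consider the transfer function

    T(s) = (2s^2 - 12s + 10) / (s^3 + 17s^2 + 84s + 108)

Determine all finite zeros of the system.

Set the numerator to zero: 2s^2 - 12s + 10 = 0, i.e. 2·(s^2 - 6s + 5) = 0.
Factoring: (s - 5)(s - 1) = 0.

s = 5, 1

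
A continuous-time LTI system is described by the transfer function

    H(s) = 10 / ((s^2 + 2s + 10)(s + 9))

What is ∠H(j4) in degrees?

∠H(j4) ≈ -150.8°

At s = j4: numerator = 10, denominator = -86 + j48.
∠H = ∠num − ∠den = 0° − (150.83°) = -150.8°.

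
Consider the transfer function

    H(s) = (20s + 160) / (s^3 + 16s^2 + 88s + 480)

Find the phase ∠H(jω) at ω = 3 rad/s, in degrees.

∠H(j3) ≈ -14.64°

At s = j3: numerator = 160 + j60, denominator = 336 + j237.
∠H = ∠num − ∠den = 20.556° − (35.198°) = -14.64°.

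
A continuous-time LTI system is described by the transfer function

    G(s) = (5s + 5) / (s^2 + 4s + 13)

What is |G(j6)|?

|G(j6)| ≈ 0.9149

Substitute s = j6: numerator = 5 + j30, denominator = -23 + j24.
|G(j6)| = |5 + j30| / |-23 + j24| = 30.414 / 33.242 ≈ 0.9149.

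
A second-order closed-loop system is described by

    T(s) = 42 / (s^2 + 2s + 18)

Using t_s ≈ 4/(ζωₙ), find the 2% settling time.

Comparing s^2 + 2s + 18 to s^2 + 2ζωₙs + ωₙ²: ωₙ = √18 ≈ 4.243 rad/s and ζ = 2/(2·√18) ≈ 0.2357.
ζωₙ = 2/2 = 1, so t_s ≈ 4/(ζωₙ) = 4/1 = 4 s.

t_s ≈ 4 s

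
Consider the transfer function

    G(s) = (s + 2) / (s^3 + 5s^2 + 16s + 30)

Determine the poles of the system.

s = -1 + 3j, -1 - 3j, -3

The poles are the roots of the denominator s^3 + 5s^2 + 16s + 30 = 0.
Trying s = -3: the polynomial evaluates to 0, so (s + 3) is a factor.
Dividing out leaves s^2 + 2s + 10 = 0.
The quadratic formula then gives s = -1 ± 3j.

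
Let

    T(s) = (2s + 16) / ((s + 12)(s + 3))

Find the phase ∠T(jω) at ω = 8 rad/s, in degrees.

∠T(j8) ≈ -58.13°

At s = j8: numerator = 16 + j16, denominator = -28 + j120.
∠T = ∠num − ∠den = 45° − (103.13°) = -58.13°.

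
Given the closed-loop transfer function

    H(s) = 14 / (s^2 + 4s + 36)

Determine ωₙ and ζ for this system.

Compare the denominator to the standard form s^2 + 2ζωₙs + ωₙ².
ωₙ² = 36, so ωₙ = 6 rad/s.
2ζωₙ = 4, so ζ = 4/(2·6) ≈ 0.3333.

ωₙ = 6 rad/s, ζ ≈ 0.3333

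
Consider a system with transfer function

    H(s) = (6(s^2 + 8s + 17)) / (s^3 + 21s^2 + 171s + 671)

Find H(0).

H(0) = 102/671 ≈ 0.1520

Set s = 0: H(0) = (102) / (671) = 102/671.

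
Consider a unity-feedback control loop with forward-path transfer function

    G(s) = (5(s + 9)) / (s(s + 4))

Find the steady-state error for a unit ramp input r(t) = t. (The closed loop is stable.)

G(s) has one pole at the origin.
This is a Type 1 system. Kv = lim_{s→0} s·G(s) = 45/4.
e_ss = 1/Kv = 1/(45/4) = 4/45 ≈ 0.08889.

e_ss = 0.08889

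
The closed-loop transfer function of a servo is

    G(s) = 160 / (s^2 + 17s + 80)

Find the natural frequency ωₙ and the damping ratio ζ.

ωₙ ≈ 8.944 rad/s, ζ ≈ 0.9503

Compare the denominator to the standard form s^2 + 2ζωₙs + ωₙ².
ωₙ² = 80, so ωₙ = √80 ≈ 8.944 rad/s.
2ζωₙ = 17, so ζ = 17/(2·√80) ≈ 0.9503.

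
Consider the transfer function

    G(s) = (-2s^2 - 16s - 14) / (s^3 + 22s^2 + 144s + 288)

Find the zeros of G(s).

Set the numerator to zero: -2s^2 - 16s - 14 = 0, i.e. -2·(s^2 + 8s + 7) = 0.
Factoring: (s + 1)(s + 7) = 0.

s = -1, -7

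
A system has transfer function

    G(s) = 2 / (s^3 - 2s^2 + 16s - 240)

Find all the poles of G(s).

s = -2 ± 6j, 6

The poles are the roots of the denominator s^3 - 2s^2 + 16s - 240 = 0.
Trying s = 6: the polynomial evaluates to 0, so (s - 6) is a factor.
Dividing out leaves s^2 + 4s + 40 = 0.
The quadratic formula then gives s = -2 ± 6j.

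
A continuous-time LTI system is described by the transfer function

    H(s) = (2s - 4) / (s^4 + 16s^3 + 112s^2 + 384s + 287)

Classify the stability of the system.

The denominator s^4 + 16s^3 + 112s^2 + 384s + 287 factors as (s + 1)(s^2 + 8s + 41)(s + 7), giving poles at s = -1, -4 ± 5j, -7.
Since all poles lie strictly in the left half-plane, the system is stable.

stable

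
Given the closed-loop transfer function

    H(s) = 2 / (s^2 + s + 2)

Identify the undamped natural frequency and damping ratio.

Compare the denominator to the standard form s^2 + 2ζωₙs + ωₙ².
ωₙ² = 2, so ωₙ = √2 ≈ 1.414 rad/s.
2ζωₙ = 1, so ζ = 1/(2·√2) ≈ 0.3536.

ωₙ ≈ 1.414 rad/s, ζ ≈ 0.3536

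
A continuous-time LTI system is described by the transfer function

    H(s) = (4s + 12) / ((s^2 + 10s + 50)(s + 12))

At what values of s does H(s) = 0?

s = -3

Set the numerator to zero: 4s + 12 = 0, i.e. 4·(s + 3) = 0.
So s = -3.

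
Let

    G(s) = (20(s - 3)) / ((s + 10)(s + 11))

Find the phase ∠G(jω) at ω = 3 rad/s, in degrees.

∠G(j3) ≈ 103.0°

At s = j3: numerator = -60 + j60, denominator = 101 + j63.
∠G = ∠num − ∠den = 135° − (31.954°) = 103.0°.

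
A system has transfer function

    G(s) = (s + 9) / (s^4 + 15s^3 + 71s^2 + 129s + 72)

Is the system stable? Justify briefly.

The denominator s^4 + 15s^3 + 71s^2 + 129s + 72 factors as (s + 8)(s + 3)^2(s + 1), giving poles at s = -8, -3, -1, -3.
Since all poles lie strictly in the left half-plane, the system is stable.

stable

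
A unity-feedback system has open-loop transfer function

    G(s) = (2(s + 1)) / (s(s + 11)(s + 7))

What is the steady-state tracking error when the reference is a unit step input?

G(s) has one pole at the origin.
This is a Type 1 system; for a step input the steady-state error is zero.

e_ss = 0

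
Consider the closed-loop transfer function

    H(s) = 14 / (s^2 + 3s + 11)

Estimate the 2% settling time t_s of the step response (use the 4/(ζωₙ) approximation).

t_s ≈ 2.667 s

Comparing s^2 + 3s + 11 to s^2 + 2ζωₙs + ωₙ²: ωₙ = √11 ≈ 3.317 rad/s and ζ = 3/(2·√11) ≈ 0.4523.
ζωₙ = 3/2 = 1.5, so t_s ≈ 4/(ζωₙ) = 4/1.5 ≈ 2.667 s.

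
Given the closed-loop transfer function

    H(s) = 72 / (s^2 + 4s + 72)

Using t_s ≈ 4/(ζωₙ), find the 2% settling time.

t_s ≈ 2 s

Comparing s^2 + 4s + 72 to s^2 + 2ζωₙs + ωₙ²: ωₙ = √72 ≈ 8.485 rad/s and ζ = 4/(2·√72) ≈ 0.2357.
ζωₙ = 4/2 = 2, so t_s ≈ 4/(ζωₙ) = 4/2 = 2 s.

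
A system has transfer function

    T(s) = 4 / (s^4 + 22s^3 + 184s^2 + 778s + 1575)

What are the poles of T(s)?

s = -3 + 4j, -3 - 4j, -7, -9

The poles are the roots of the denominator s^4 + 22s^3 + 184s^2 + 778s + 1575 = 0.
Trying s = -7: the polynomial evaluates to 0, so (s + 7) is a factor.
Dividing out leaves s^3 + 15s^2 + 79s + 225 = 0.
This factors further as (s^2 + 6s + 25)(s + 9) = 0.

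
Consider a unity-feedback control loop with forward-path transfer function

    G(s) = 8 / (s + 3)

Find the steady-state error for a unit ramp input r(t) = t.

G(s) has no poles at the origin.
This is a Type 0 system; Kv = lim_{s→0} s·G(s) = 0, so the steady-state error for a ramp input is infinite.

e_ss = ∞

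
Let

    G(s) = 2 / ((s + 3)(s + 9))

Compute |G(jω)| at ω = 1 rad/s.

|G(j1)| ≈ 0.06984

Substitute s = j1: numerator = 2, denominator = 26 + j12.
|G(j1)| = |2| / |26 + j12| = 2 / 28.636 ≈ 0.06984.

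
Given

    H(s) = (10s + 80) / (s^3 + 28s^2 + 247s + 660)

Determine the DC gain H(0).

Set s = 0: H(0) = (80) / (660) = 4/33.

H(0) = 4/33 ≈ 0.1212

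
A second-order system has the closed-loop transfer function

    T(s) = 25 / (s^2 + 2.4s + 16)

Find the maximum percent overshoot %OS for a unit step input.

%OS ≈ 37.2%

Comparing s^2 + 2.4s + 16 to s^2 + 2ζωₙs + ωₙ²: ωₙ = 4 rad/s and ζ = 2.4/(2·4) = 0.3.
%OS = 100·exp(−πζ/√(1−ζ²)) = 100·exp(−π·0.3/√(1−0.3²)) ≈ 37.2%.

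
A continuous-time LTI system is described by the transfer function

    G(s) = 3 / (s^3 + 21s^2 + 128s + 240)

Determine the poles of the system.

s = -5, -12, -4

The poles are the roots of the denominator s^3 + 21s^2 + 128s + 240 = 0.
Trying s = -5: the polynomial evaluates to 0, so (s + 5) is a factor.
Dividing out leaves s^2 + 16s + 48 = 0.
Factoring the quadratic: (s + 12)(s + 4) = 0.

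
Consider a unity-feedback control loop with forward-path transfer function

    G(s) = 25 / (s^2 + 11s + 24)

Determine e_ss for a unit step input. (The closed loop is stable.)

e_ss = 0.4898

G(s) has no poles at the origin.
This is a Type 0 system. Kp = lim_{s→0} G(s) = 25/24.
e_ss = 1/(1 + Kp) = 1/(1 + 25/24) = 24/49 ≈ 0.4898.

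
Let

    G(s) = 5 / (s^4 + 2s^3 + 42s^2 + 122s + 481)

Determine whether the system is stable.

The denominator s^4 + 2s^3 + 42s^2 + 122s + 481 factors as (s^2 + 4s + 13)(s^2 - 2s + 37), giving poles at s = -2 + 3j, -2 - 3j, 1 + 6j, 1 - 6j.
Since the pole(s) at s = 1 ± 6j lie in the right half-plane, the system is unstable.

unstable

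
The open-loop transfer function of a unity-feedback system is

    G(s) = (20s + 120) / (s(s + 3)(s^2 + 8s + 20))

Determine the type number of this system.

Type 1

The denominator has 1 factor of s at the origin (free integrator), so this is a Type 1 system.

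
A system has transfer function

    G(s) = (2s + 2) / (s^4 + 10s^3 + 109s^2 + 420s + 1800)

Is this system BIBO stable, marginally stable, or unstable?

The denominator s^4 + 10s^3 + 109s^2 + 420s + 1800 factors as (s^2 + 4s + 40)(s^2 + 6s + 45), giving poles at s = -2 ± 6j, -3 ± 6j.
Since all poles lie strictly in the left half-plane, the system is stable.

stable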